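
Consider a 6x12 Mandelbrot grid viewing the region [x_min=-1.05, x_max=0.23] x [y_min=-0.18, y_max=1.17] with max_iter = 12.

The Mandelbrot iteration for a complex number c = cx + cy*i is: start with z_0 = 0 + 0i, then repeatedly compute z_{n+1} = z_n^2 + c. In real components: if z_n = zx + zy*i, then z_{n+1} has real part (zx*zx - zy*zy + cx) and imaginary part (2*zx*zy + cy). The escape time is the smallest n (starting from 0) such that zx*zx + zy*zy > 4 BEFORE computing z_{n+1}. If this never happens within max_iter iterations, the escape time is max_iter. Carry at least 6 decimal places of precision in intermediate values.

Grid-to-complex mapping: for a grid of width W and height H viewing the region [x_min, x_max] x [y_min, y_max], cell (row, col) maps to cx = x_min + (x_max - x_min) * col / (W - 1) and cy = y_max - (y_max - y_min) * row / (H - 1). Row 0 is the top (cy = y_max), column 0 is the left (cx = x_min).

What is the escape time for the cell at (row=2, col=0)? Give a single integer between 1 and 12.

Answer: 3

Derivation:
z_0 = 0 + 0i, c = -1.0500 + 0.9245i
Iter 1: z = -1.0500 + 0.9245i, |z|^2 = 1.9573
Iter 2: z = -0.8023 + -1.0170i, |z|^2 = 1.6779
Iter 3: z = -1.4406 + 2.5564i, |z|^2 = 8.6106
Escaped at iteration 3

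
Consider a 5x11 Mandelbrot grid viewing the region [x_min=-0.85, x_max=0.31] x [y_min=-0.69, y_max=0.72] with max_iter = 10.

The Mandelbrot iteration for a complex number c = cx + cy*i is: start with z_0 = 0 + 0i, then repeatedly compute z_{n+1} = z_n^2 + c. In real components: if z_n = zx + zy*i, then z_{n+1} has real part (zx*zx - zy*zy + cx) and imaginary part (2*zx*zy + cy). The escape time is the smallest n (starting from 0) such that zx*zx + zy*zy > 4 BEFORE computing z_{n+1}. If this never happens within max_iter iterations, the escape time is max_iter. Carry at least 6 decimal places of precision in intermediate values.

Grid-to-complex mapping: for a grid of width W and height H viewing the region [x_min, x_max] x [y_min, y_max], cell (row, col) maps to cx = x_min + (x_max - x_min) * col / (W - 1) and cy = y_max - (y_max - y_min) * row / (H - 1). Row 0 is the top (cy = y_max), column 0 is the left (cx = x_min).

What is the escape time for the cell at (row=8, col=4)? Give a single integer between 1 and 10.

z_0 = 0 + 0i, c = 0.3100 + -0.4080i
Iter 1: z = 0.3100 + -0.4080i, |z|^2 = 0.2626
Iter 2: z = 0.2396 + -0.6610i, |z|^2 = 0.4943
Iter 3: z = -0.0694 + -0.7248i, |z|^2 = 0.5301
Iter 4: z = -0.2105 + -0.3073i, |z|^2 = 0.1388
Iter 5: z = 0.2598 + -0.2786i, |z|^2 = 0.1451
Iter 6: z = 0.2999 + -0.5528i, |z|^2 = 0.3955
Iter 7: z = 0.0943 + -0.7396i, |z|^2 = 0.5558
Iter 8: z = -0.2280 + -0.5476i, |z|^2 = 0.3518
Iter 9: z = 0.0622 + -0.1583i, |z|^2 = 0.0289

Answer: 10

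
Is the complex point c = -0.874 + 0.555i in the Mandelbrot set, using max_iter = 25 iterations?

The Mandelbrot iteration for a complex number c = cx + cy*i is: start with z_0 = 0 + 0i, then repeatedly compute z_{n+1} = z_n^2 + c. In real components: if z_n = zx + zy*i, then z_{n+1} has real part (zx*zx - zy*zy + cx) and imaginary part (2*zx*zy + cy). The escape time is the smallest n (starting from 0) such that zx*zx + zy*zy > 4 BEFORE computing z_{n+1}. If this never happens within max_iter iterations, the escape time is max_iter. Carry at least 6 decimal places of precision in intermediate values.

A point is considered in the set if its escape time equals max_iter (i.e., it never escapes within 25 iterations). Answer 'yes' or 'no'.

z_0 = 0 + 0i, c = -0.8740 + 0.5550i
Iter 1: z = -0.8740 + 0.5550i, |z|^2 = 1.0719
Iter 2: z = -0.4181 + -0.4151i, |z|^2 = 0.3472
Iter 3: z = -0.8715 + 0.9022i, |z|^2 = 1.5734
Iter 4: z = -0.9284 + -1.0175i, |z|^2 = 1.8973
Iter 5: z = -1.0473 + 2.4443i, |z|^2 = 7.0716
Escaped at iteration 5

Answer: no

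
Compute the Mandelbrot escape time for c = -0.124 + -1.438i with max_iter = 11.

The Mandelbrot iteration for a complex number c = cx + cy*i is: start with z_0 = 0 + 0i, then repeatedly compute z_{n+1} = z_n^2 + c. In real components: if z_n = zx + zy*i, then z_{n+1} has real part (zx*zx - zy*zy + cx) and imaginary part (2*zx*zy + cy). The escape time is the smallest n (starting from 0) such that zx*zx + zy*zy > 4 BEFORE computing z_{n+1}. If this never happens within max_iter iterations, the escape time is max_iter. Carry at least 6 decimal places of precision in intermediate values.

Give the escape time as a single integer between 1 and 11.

Answer: 2

Derivation:
z_0 = 0 + 0i, c = -0.1240 + -1.4380i
Iter 1: z = -0.1240 + -1.4380i, |z|^2 = 2.0832
Iter 2: z = -2.1765 + -1.0814i, |z|^2 = 5.9064
Escaped at iteration 2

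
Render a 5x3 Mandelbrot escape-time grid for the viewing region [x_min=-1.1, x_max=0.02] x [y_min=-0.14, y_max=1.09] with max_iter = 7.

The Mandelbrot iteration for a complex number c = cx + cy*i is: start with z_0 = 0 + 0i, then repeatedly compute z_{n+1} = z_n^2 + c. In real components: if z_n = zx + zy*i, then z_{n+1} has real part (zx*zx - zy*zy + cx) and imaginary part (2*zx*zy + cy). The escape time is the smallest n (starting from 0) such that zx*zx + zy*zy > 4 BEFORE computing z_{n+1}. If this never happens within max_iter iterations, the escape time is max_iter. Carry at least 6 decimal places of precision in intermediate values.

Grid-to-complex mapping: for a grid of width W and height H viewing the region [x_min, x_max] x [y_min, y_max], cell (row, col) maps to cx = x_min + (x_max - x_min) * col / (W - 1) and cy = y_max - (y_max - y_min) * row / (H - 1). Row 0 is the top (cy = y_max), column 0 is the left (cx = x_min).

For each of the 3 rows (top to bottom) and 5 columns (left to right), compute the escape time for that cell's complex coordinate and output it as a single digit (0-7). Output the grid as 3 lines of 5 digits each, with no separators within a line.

(row=0, col=0): c = -1.1000 + 1.0900i → escape time 3
(row=0, col=1): c = -0.8200 + 1.0900i → escape time 3
(row=0, col=2): c = -0.5400 + 1.0900i → escape time 3
(row=0, col=3): c = -0.2600 + 1.0900i → escape time 5
(row=0, col=4): c = 0.0200 + 1.0900i → escape time 4
(row=1, col=0): c = -1.1000 + 0.4750i → escape time 5
(row=1, col=1): c = -0.8200 + 0.4750i → escape time 6
(row=1, col=2): c = -0.5400 + 0.4750i → escape time 7
(row=1, col=3): c = -0.2600 + 0.4750i → escape time 7
(row=1, col=4): c = 0.0200 + 0.4750i → escape time 7
(row=2, col=0): c = -1.1000 + -0.1400i → escape time 7
(row=2, col=1): c = -0.8200 + -0.1400i → escape time 7
(row=2, col=2): c = -0.5400 + -0.1400i → escape time 7
(row=2, col=3): c = -0.2600 + -0.1400i → escape time 7
(row=2, col=4): c = 0.0200 + -0.1400i → escape time 7

Answer: 33354
56777
77777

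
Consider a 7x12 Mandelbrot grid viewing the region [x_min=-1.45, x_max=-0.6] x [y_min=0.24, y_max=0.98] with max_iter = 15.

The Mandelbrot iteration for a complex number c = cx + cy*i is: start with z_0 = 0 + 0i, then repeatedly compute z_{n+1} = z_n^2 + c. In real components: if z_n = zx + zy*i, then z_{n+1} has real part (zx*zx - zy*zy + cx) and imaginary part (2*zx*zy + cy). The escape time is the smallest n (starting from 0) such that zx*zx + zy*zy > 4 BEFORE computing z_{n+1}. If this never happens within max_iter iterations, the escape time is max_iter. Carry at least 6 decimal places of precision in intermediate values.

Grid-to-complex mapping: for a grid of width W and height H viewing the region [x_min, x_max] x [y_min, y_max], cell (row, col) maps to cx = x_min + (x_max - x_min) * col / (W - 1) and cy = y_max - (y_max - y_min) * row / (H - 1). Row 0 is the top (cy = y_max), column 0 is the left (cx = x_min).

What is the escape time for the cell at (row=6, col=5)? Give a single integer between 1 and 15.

z_0 = 0 + 0i, c = -0.7417 + 0.5764i
Iter 1: z = -0.7417 + 0.5764i, |z|^2 = 0.8823
Iter 2: z = -0.5238 + -0.2786i, |z|^2 = 0.3520
Iter 3: z = -0.5449 + 0.8682i, |z|^2 = 1.0507
Iter 4: z = -1.1985 + -0.3698i, |z|^2 = 1.5732
Iter 5: z = 0.5580 + 1.4628i, |z|^2 = 2.4512
Iter 6: z = -2.5702 + 2.2088i, |z|^2 = 11.4845
Escaped at iteration 6

Answer: 6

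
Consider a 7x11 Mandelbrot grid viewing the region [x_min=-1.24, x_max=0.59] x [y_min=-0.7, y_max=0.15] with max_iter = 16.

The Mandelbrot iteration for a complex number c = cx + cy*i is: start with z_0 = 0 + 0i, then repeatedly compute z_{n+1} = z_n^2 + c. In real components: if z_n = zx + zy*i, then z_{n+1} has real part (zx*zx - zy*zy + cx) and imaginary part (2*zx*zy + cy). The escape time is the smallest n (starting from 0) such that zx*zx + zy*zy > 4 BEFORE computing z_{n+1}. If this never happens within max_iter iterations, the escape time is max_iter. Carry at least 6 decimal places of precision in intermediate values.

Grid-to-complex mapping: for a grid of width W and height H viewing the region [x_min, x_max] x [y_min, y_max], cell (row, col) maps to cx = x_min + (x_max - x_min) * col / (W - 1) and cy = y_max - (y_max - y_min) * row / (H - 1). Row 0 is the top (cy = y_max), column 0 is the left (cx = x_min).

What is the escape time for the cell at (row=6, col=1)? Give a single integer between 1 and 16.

Answer: 8

Derivation:
z_0 = 0 + 0i, c = -0.9350 + -0.3600i
Iter 1: z = -0.9350 + -0.3600i, |z|^2 = 1.0038
Iter 2: z = -0.1904 + 0.3132i, |z|^2 = 0.1343
Iter 3: z = -0.9969 + -0.4793i, |z|^2 = 1.2234
Iter 4: z = -0.1710 + 0.5955i, |z|^2 = 0.3838
Iter 5: z = -1.2604 + -0.5636i, |z|^2 = 1.9062
Iter 6: z = 0.3359 + 1.0607i, |z|^2 = 1.2380
Iter 7: z = -1.9474 + 0.3525i, |z|^2 = 3.9165
Iter 8: z = 2.7329 + -1.7330i, |z|^2 = 10.4721
Escaped at iteration 8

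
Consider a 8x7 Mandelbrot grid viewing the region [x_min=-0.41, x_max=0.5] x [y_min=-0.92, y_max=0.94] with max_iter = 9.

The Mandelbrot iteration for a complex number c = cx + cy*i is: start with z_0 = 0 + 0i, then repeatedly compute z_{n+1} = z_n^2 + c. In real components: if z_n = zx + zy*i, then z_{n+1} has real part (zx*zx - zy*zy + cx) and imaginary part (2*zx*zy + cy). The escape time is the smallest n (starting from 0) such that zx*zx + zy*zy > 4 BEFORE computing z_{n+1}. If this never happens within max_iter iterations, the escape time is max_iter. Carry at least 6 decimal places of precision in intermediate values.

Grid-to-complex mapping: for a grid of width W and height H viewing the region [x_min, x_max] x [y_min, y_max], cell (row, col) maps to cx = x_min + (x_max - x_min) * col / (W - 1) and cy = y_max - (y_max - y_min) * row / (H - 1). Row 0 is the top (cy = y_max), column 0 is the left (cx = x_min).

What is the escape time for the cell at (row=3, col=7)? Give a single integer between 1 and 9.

z_0 = 0 + 0i, c = 0.5000 + 0.0100i
Iter 1: z = 0.5000 + 0.0100i, |z|^2 = 0.2501
Iter 2: z = 0.7499 + 0.0200i, |z|^2 = 0.5628
Iter 3: z = 1.0620 + 0.0400i, |z|^2 = 1.1293
Iter 4: z = 1.6261 + 0.0949i, |z|^2 = 2.6533
Iter 5: z = 3.1353 + 0.3188i, |z|^2 = 9.9318
Escaped at iteration 5

Answer: 5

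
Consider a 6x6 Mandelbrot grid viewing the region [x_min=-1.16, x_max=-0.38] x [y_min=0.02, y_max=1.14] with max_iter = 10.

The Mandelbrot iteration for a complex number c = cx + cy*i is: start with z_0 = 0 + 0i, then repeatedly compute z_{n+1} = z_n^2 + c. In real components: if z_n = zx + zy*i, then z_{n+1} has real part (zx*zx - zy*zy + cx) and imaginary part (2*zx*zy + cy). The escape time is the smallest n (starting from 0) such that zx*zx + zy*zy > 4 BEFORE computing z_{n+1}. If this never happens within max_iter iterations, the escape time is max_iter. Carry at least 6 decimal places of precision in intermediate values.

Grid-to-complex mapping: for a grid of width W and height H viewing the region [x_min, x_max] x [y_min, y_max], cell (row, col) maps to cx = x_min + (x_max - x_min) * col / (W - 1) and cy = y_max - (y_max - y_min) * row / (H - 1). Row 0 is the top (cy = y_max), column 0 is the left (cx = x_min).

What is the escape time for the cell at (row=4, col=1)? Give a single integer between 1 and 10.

z_0 = 0 + 0i, c = -1.0040 + 0.2440i
Iter 1: z = -1.0040 + 0.2440i, |z|^2 = 1.0676
Iter 2: z = -0.0555 + -0.2460i, |z|^2 = 0.0636
Iter 3: z = -1.0614 + 0.2713i, |z|^2 = 1.2002
Iter 4: z = 0.0490 + -0.3319i, |z|^2 = 0.1126
Iter 5: z = -1.1118 + 0.2115i, |z|^2 = 1.2808
Iter 6: z = 0.1873 + -0.2262i, |z|^2 = 0.0863
Iter 7: z = -1.0201 + 0.1592i, |z|^2 = 1.0659
Iter 8: z = 0.0112 + -0.0809i, |z|^2 = 0.0067
Iter 9: z = -1.0104 + 0.2422i, |z|^2 = 1.0796

Answer: 10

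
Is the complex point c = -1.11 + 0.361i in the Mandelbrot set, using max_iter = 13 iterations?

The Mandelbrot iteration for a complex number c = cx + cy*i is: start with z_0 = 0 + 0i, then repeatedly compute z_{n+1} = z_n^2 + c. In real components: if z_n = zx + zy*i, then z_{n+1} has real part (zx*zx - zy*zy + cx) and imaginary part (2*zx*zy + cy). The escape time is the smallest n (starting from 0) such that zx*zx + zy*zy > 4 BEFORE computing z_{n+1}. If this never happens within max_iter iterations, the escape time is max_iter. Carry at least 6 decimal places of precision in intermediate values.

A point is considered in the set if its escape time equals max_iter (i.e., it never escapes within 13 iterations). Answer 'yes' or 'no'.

z_0 = 0 + 0i, c = -1.1100 + 0.3610i
Iter 1: z = -1.1100 + 0.3610i, |z|^2 = 1.3624
Iter 2: z = -0.0082 + -0.4404i, |z|^2 = 0.1940
Iter 3: z = -1.3039 + 0.3682i, |z|^2 = 1.8358
Iter 4: z = 0.4546 + -0.5993i, |z|^2 = 0.5658
Iter 5: z = -1.2625 + -0.1838i, |z|^2 = 1.6278
Iter 6: z = 0.4502 + 0.8252i, |z|^2 = 0.8836
Iter 7: z = -1.5883 + 1.1040i, |z|^2 = 3.7415
Iter 8: z = 0.1937 + -3.1460i, |z|^2 = 9.9346
Escaped at iteration 8

Answer: no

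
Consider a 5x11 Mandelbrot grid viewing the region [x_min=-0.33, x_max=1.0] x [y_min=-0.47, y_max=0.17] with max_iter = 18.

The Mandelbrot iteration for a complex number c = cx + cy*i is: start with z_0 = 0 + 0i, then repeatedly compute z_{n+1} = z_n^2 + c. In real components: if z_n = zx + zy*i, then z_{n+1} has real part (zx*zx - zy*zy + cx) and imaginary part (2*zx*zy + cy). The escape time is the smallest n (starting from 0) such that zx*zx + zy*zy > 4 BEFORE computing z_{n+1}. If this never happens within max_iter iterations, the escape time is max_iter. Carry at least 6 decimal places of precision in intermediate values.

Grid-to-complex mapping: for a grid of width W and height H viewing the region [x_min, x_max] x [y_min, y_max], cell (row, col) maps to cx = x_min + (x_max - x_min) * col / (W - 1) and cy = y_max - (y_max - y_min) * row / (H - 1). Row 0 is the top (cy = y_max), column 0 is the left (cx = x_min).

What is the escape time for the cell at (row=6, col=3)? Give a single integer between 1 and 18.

z_0 = 0 + 0i, c = 0.6675 + -0.2140i
Iter 1: z = 0.6675 + -0.2140i, |z|^2 = 0.4914
Iter 2: z = 1.0673 + -0.4997i, |z|^2 = 1.3887
Iter 3: z = 1.5569 + -1.2806i, |z|^2 = 4.0637
Escaped at iteration 3

Answer: 3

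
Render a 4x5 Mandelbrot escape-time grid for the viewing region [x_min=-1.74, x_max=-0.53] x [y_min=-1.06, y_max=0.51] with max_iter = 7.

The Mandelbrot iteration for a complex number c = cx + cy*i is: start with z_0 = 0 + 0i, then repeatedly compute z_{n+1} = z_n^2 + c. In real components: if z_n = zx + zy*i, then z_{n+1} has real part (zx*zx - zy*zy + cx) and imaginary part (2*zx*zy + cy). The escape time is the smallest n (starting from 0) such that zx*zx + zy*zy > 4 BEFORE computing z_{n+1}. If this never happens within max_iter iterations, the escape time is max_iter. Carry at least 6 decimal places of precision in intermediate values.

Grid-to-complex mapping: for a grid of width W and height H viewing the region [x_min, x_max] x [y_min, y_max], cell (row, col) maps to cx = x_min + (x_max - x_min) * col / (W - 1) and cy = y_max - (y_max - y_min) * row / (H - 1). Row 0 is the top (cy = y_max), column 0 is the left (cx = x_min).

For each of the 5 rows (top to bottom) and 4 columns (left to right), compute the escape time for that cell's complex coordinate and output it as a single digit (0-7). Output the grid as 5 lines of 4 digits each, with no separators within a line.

(row=0, col=0): c = -1.7400 + 0.5100i → escape time 3
(row=0, col=1): c = -1.3367 + 0.5100i → escape time 3
(row=0, col=2): c = -0.9333 + 0.5100i → escape time 5
(row=0, col=3): c = -0.5300 + 0.5100i → escape time 7
(row=1, col=0): c = -1.7400 + 0.1175i → escape time 4
(row=1, col=1): c = -1.3367 + 0.1175i → escape time 7
(row=1, col=2): c = -0.9333 + 0.1175i → escape time 7
(row=1, col=3): c = -0.5300 + 0.1175i → escape time 7
(row=2, col=0): c = -1.7400 + -0.2750i → escape time 4
(row=2, col=1): c = -1.3367 + -0.2750i → escape time 7
(row=2, col=2): c = -0.9333 + -0.2750i → escape time 7
(row=2, col=3): c = -0.5300 + -0.2750i → escape time 7
(row=3, col=0): c = -1.7400 + -0.6675i → escape time 3
(row=3, col=1): c = -1.3367 + -0.6675i → escape time 3
(row=3, col=2): c = -0.9333 + -0.6675i → escape time 4
(row=3, col=3): c = -0.5300 + -0.6675i → escape time 7
(row=4, col=0): c = -1.7400 + -1.0600i → escape time 1
(row=4, col=1): c = -1.3367 + -1.0600i → escape time 3
(row=4, col=2): c = -0.9333 + -1.0600i → escape time 3
(row=4, col=3): c = -0.5300 + -1.0600i → escape time 4

Answer: 3357
4777
4777
3347
1334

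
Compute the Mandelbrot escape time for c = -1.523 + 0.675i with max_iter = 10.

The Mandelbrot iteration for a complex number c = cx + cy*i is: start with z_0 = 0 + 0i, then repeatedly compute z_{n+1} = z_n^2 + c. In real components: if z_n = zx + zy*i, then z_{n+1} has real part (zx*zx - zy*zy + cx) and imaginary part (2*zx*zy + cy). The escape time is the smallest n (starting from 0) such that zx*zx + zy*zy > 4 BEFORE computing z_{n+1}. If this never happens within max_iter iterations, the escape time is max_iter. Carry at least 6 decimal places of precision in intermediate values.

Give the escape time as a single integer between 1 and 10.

z_0 = 0 + 0i, c = -1.5230 + 0.6750i
Iter 1: z = -1.5230 + 0.6750i, |z|^2 = 2.7752
Iter 2: z = 0.3409 + -1.3810i, |z|^2 = 2.0235
Iter 3: z = -3.3141 + -0.2666i, |z|^2 = 11.0542
Escaped at iteration 3

Answer: 3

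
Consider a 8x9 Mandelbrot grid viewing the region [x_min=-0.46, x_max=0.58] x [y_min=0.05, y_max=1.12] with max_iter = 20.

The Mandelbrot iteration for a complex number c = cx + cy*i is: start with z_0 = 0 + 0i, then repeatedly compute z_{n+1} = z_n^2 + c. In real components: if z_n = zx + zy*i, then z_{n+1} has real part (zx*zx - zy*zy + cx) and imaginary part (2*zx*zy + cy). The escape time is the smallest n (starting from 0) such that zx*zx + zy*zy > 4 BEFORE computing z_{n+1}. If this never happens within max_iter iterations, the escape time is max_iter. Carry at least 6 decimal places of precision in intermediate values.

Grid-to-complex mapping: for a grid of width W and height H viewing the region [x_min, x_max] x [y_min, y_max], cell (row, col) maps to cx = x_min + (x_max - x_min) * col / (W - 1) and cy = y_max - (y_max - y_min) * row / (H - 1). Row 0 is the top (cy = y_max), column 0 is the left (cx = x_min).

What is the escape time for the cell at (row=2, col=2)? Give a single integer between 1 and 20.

Answer: 19

Derivation:
z_0 = 0 + 0i, c = -0.1629 + 0.8525i
Iter 1: z = -0.1629 + 0.8525i, |z|^2 = 0.7533
Iter 2: z = -0.8631 + 0.5748i, |z|^2 = 1.0754
Iter 3: z = 0.2516 + -0.1398i, |z|^2 = 0.0829
Iter 4: z = -0.1191 + 0.7822i, |z|^2 = 0.6260
Iter 5: z = -0.7605 + 0.6662i, |z|^2 = 1.0222
Iter 6: z = -0.0284 + -0.1608i, |z|^2 = 0.0267
Iter 7: z = -0.1879 + 0.8616i, |z|^2 = 0.7777
Iter 8: z = -0.8700 + 0.5287i, |z|^2 = 1.0364
Iter 9: z = 0.3145 + -0.0674i, |z|^2 = 0.1035
Iter 10: z = -0.0685 + 0.8101i, |z|^2 = 0.6610
Iter 11: z = -0.8144 + 0.7415i, |z|^2 = 1.2132
Iter 12: z = -0.0494 + -0.3554i, |z|^2 = 0.1287
Iter 13: z = -0.2867 + 0.8876i, |z|^2 = 0.8701
Iter 14: z = -0.8685 + 0.3435i, |z|^2 = 0.8724
Iter 15: z = 0.4735 + 0.2558i, |z|^2 = 0.2896
Iter 16: z = -0.0041 + 1.0947i, |z|^2 = 1.1984
Iter 17: z = -1.3612 + 0.8436i, |z|^2 = 2.5645
Iter 18: z = 0.9785 + -1.4440i, |z|^2 = 3.0427
Iter 19: z = -1.2906 + -1.9735i, |z|^2 = 5.5603
Escaped at iteration 19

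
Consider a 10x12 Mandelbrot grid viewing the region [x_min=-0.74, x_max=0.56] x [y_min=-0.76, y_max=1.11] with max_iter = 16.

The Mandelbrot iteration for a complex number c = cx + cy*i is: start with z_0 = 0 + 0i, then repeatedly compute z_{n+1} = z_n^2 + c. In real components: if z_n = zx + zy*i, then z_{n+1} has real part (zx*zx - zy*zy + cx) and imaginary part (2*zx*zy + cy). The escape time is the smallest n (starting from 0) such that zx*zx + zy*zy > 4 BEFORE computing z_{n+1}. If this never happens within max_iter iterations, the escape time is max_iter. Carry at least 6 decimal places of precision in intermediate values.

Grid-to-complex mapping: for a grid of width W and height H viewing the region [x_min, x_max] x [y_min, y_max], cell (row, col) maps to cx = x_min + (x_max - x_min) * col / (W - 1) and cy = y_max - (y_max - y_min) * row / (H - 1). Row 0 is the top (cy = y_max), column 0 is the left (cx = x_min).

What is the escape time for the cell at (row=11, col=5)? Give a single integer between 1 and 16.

Answer: 16

Derivation:
z_0 = 0 + 0i, c = -0.0178 + -0.7600i
Iter 1: z = -0.0178 + -0.7600i, |z|^2 = 0.5779
Iter 2: z = -0.5951 + -0.7330i, |z|^2 = 0.8914
Iter 3: z = -0.2009 + 0.1123i, |z|^2 = 0.0530
Iter 4: z = 0.0100 + -0.8051i, |z|^2 = 0.6484
Iter 5: z = -0.6659 + -0.7761i, |z|^2 = 1.0458
Iter 6: z = -0.1766 + 0.2736i, |z|^2 = 0.1061
Iter 7: z = -0.0615 + -0.8566i, |z|^2 = 0.7376
Iter 8: z = -0.7478 + -0.6547i, |z|^2 = 0.9879
Iter 9: z = 0.1128 + 0.2192i, |z|^2 = 0.0608
Iter 10: z = -0.0531 + -0.7105i, |z|^2 = 0.5077
Iter 11: z = -0.5198 + -0.6845i, |z|^2 = 0.7388
Iter 12: z = -0.2162 + -0.0483i, |z|^2 = 0.0491
Iter 13: z = 0.0266 + -0.7391i, |z|^2 = 0.5470
Iter 14: z = -0.5633 + -0.7994i, |z|^2 = 0.9563
Iter 15: z = -0.3394 + 0.1406i, |z|^2 = 0.1350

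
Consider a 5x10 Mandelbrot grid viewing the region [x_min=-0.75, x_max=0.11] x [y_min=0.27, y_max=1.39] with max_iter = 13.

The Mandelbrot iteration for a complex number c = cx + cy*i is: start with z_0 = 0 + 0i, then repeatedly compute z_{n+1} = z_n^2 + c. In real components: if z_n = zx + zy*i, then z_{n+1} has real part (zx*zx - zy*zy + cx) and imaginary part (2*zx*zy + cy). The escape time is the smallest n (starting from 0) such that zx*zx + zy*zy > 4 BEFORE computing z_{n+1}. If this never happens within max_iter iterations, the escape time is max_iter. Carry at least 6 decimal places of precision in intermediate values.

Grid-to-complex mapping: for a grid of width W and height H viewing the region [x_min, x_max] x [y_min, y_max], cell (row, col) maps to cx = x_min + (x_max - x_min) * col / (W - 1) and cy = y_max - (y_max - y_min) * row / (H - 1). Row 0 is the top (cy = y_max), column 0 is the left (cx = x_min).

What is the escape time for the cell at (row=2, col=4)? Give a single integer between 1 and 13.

Answer: 3

Derivation:
z_0 = 0 + 0i, c = 0.1100 + 1.1411i
Iter 1: z = 0.1100 + 1.1411i, |z|^2 = 1.3142
Iter 2: z = -1.1800 + 1.3922i, |z|^2 = 3.3306
Iter 3: z = -0.4356 + -2.1445i, |z|^2 = 4.7885
Escaped at iteration 3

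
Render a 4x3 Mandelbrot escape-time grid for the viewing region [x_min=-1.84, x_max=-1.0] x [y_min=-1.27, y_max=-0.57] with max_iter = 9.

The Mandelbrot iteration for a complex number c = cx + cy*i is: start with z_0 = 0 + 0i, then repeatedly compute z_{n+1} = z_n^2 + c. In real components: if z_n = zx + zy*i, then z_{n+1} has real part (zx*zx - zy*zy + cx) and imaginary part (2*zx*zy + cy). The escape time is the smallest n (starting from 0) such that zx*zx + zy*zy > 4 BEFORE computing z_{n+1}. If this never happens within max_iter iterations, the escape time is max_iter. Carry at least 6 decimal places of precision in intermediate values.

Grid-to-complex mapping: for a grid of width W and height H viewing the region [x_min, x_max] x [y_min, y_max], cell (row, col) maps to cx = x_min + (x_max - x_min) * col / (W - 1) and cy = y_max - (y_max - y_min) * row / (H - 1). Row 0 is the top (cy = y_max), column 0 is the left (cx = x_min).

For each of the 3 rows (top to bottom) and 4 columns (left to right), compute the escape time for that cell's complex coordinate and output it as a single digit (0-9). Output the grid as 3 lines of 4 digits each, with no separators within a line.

Answer: 3335
1333
1122

Derivation:
(row=0, col=0): c = -1.8400 + -0.5700i → escape time 3
(row=0, col=1): c = -1.5600 + -0.5700i → escape time 3
(row=0, col=2): c = -1.2800 + -0.5700i → escape time 3
(row=0, col=3): c = -1.0000 + -0.5700i → escape time 5
(row=1, col=0): c = -1.8400 + -0.9200i → escape time 1
(row=1, col=1): c = -1.5600 + -0.9200i → escape time 3
(row=1, col=2): c = -1.2800 + -0.9200i → escape time 3
(row=1, col=3): c = -1.0000 + -0.9200i → escape time 3
(row=2, col=0): c = -1.8400 + -1.2700i → escape time 1
(row=2, col=1): c = -1.5600 + -1.2700i → escape time 1
(row=2, col=2): c = -1.2800 + -1.2700i → escape time 2
(row=2, col=3): c = -1.0000 + -1.2700i → escape time 2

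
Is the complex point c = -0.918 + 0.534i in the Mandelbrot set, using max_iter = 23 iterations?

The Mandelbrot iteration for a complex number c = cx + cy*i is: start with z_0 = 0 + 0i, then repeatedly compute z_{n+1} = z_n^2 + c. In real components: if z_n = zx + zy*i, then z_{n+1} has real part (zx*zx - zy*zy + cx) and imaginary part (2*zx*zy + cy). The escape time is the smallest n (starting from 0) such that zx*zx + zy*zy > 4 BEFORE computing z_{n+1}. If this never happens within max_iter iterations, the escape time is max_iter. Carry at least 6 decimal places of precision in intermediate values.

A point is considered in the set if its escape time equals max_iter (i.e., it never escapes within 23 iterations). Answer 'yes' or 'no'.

Answer: no

Derivation:
z_0 = 0 + 0i, c = -0.9180 + 0.5340i
Iter 1: z = -0.9180 + 0.5340i, |z|^2 = 1.1279
Iter 2: z = -0.3604 + -0.4464i, |z|^2 = 0.3292
Iter 3: z = -0.9874 + 0.8558i, |z|^2 = 1.7073
Iter 4: z = -0.6755 + -1.1560i, |z|^2 = 1.7927
Iter 5: z = -1.7981 + 2.0958i, |z|^2 = 7.6254
Escaped at iteration 5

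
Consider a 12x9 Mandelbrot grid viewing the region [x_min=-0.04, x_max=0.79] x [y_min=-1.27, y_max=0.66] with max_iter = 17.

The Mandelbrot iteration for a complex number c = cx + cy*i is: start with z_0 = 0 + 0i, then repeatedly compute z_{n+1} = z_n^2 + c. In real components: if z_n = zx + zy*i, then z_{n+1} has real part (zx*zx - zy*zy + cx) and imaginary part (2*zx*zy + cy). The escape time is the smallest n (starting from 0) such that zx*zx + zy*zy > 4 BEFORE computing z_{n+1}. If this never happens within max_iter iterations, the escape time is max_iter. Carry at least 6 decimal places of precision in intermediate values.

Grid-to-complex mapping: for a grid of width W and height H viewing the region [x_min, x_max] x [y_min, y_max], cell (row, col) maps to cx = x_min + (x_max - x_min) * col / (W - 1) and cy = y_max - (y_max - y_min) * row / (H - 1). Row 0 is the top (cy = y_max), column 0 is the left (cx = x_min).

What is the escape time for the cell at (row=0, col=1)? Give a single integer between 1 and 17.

Answer: 15

Derivation:
z_0 = 0 + 0i, c = 0.0355 + 0.6600i
Iter 1: z = 0.0355 + 0.6600i, |z|^2 = 0.4369
Iter 2: z = -0.3989 + 0.7068i, |z|^2 = 0.6587
Iter 3: z = -0.3050 + 0.0961i, |z|^2 = 0.1023
Iter 4: z = 0.1192 + 0.6014i, |z|^2 = 0.3759
Iter 5: z = -0.3120 + 0.8034i, |z|^2 = 0.7428
Iter 6: z = -0.5127 + 0.1587i, |z|^2 = 0.2881
Iter 7: z = 0.2731 + 0.4972i, |z|^2 = 0.3218
Iter 8: z = -0.1372 + 0.9316i, |z|^2 = 0.8867
Iter 9: z = -0.8136 + 0.4044i, |z|^2 = 0.8255
Iter 10: z = 0.5339 + 0.0020i, |z|^2 = 0.2850
Iter 11: z = 0.3205 + 0.6621i, |z|^2 = 0.5411
Iter 12: z = -0.3003 + 1.0844i, |z|^2 = 1.2661
Iter 13: z = -1.0504 + 0.0088i, |z|^2 = 1.1033
Iter 14: z = 1.1386 + 0.6415i, |z|^2 = 1.7081
Iter 15: z = 0.9204 + 2.1210i, |z|^2 = 5.3457
Escaped at iteration 15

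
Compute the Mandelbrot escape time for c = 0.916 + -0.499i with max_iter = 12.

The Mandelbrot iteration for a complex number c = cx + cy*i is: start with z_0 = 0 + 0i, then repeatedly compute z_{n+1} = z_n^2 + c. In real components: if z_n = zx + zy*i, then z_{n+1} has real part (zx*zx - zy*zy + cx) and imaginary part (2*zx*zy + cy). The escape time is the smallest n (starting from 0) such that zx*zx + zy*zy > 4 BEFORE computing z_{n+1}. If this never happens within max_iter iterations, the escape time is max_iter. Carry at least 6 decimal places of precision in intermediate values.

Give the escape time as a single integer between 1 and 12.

z_0 = 0 + 0i, c = 0.9160 + -0.4990i
Iter 1: z = 0.9160 + -0.4990i, |z|^2 = 1.0881
Iter 2: z = 1.5061 + -1.4132i, |z|^2 = 4.2652
Escaped at iteration 2

Answer: 2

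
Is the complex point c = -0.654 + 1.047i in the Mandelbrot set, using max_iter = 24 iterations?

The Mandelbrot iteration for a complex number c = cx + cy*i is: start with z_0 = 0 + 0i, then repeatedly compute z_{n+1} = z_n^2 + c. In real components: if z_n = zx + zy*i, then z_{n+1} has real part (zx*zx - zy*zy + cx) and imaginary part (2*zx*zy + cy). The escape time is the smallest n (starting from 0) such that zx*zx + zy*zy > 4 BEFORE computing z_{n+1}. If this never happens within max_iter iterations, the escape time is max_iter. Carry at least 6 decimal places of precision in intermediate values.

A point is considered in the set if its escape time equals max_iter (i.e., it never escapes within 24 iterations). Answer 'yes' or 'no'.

z_0 = 0 + 0i, c = -0.6540 + 1.0470i
Iter 1: z = -0.6540 + 1.0470i, |z|^2 = 1.5239
Iter 2: z = -1.3225 + -0.3225i, |z|^2 = 1.8530
Iter 3: z = 0.9910 + 1.8999i, |z|^2 = 4.5919
Escaped at iteration 3

Answer: no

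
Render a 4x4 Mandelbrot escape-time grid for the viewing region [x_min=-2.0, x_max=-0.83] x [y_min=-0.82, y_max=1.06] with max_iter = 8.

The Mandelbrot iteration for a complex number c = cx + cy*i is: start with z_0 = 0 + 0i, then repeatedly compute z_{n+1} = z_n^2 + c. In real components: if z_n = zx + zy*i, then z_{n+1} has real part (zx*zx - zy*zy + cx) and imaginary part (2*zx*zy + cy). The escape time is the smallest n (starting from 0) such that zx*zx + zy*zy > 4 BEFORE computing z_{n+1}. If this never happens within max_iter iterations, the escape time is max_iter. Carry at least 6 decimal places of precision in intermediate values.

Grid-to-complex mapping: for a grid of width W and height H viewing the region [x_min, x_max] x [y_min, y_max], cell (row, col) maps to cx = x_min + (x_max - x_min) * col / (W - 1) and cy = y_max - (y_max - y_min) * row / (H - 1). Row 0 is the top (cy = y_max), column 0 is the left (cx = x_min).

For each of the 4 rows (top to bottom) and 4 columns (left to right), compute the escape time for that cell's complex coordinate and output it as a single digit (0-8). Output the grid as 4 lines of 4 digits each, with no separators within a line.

Answer: 1233
1367
1588
1334

Derivation:
(row=0, col=0): c = -2.0000 + 1.0600i → escape time 1
(row=0, col=1): c = -1.6100 + 1.0600i → escape time 2
(row=0, col=2): c = -1.2200 + 1.0600i → escape time 3
(row=0, col=3): c = -0.8300 + 1.0600i → escape time 3
(row=1, col=0): c = -2.0000 + 0.4333i → escape time 1
(row=1, col=1): c = -1.6100 + 0.4333i → escape time 3
(row=1, col=2): c = -1.2200 + 0.4333i → escape time 6
(row=1, col=3): c = -0.8300 + 0.4333i → escape time 7
(row=2, col=0): c = -2.0000 + -0.1933i → escape time 1
(row=2, col=1): c = -1.6100 + -0.1933i → escape time 5
(row=2, col=2): c = -1.2200 + -0.1933i → escape time 8
(row=2, col=3): c = -0.8300 + -0.1933i → escape time 8
(row=3, col=0): c = -2.0000 + -0.8200i → escape time 1
(row=3, col=1): c = -1.6100 + -0.8200i → escape time 3
(row=3, col=2): c = -1.2200 + -0.8200i → escape time 3
(row=3, col=3): c = -0.8300 + -0.8200i → escape time 4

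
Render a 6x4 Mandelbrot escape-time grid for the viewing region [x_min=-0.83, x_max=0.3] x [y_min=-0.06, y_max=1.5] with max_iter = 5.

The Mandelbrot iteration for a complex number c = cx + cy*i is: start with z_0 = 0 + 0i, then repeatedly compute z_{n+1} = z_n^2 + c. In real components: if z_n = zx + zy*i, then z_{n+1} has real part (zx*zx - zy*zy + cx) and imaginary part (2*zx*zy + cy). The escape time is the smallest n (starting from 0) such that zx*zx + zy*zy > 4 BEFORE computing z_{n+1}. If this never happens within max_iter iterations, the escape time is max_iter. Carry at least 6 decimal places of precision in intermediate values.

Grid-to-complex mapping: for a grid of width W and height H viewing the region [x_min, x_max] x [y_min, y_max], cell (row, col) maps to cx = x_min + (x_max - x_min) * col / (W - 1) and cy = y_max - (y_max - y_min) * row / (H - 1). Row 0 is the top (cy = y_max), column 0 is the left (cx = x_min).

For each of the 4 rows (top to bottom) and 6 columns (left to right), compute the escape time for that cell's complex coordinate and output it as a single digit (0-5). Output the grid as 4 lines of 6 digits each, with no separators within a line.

(row=0, col=0): c = -0.8300 + 1.5000i → escape time 2
(row=0, col=1): c = -0.6040 + 1.5000i → escape time 2
(row=0, col=2): c = -0.3780 + 1.5000i → escape time 2
(row=0, col=3): c = -0.1520 + 1.5000i → escape time 2
(row=0, col=4): c = 0.0740 + 1.5000i → escape time 2
(row=0, col=5): c = 0.3000 + 1.5000i → escape time 2
(row=1, col=0): c = -0.8300 + 0.9800i → escape time 3
(row=1, col=1): c = -0.6040 + 0.9800i → escape time 4
(row=1, col=2): c = -0.3780 + 0.9800i → escape time 5
(row=1, col=3): c = -0.1520 + 0.9800i → escape time 5
(row=1, col=4): c = 0.0740 + 0.9800i → escape time 5
(row=1, col=5): c = 0.3000 + 0.9800i → escape time 3
(row=2, col=0): c = -0.8300 + 0.4600i → escape time 5
(row=2, col=1): c = -0.6040 + 0.4600i → escape time 5
(row=2, col=2): c = -0.3780 + 0.4600i → escape time 5
(row=2, col=3): c = -0.1520 + 0.4600i → escape time 5
(row=2, col=4): c = 0.0740 + 0.4600i → escape time 5
(row=2, col=5): c = 0.3000 + 0.4600i → escape time 5
(row=3, col=0): c = -0.8300 + -0.0600i → escape time 5
(row=3, col=1): c = -0.6040 + -0.0600i → escape time 5
(row=3, col=2): c = -0.3780 + -0.0600i → escape time 5
(row=3, col=3): c = -0.1520 + -0.0600i → escape time 5
(row=3, col=4): c = 0.0740 + -0.0600i → escape time 5
(row=3, col=5): c = 0.3000 + -0.0600i → escape time 5

Answer: 222222
345553
555555
555555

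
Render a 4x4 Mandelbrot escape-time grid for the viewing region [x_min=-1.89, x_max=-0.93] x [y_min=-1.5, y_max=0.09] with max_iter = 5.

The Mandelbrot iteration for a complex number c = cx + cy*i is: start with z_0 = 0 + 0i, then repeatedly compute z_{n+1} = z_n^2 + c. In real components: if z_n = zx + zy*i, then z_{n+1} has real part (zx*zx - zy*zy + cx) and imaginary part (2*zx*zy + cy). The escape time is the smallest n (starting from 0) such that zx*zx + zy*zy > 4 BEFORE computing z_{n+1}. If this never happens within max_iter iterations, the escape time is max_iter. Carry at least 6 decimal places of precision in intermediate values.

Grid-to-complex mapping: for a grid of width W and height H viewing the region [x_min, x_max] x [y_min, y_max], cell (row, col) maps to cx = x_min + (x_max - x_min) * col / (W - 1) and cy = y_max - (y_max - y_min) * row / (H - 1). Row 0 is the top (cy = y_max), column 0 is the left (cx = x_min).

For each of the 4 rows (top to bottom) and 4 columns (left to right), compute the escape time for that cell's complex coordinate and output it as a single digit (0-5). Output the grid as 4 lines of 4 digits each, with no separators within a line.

Answer: 4555
3355
1233
1122

Derivation:
(row=0, col=0): c = -1.8900 + 0.0900i → escape time 4
(row=0, col=1): c = -1.5700 + 0.0900i → escape time 5
(row=0, col=2): c = -1.2500 + 0.0900i → escape time 5
(row=0, col=3): c = -0.9300 + 0.0900i → escape time 5
(row=1, col=0): c = -1.8900 + -0.4400i → escape time 3
(row=1, col=1): c = -1.5700 + -0.4400i → escape time 3
(row=1, col=2): c = -1.2500 + -0.4400i → escape time 5
(row=1, col=3): c = -0.9300 + -0.4400i → escape time 5
(row=2, col=0): c = -1.8900 + -0.9700i → escape time 1
(row=2, col=1): c = -1.5700 + -0.9700i → escape time 2
(row=2, col=2): c = -1.2500 + -0.9700i → escape time 3
(row=2, col=3): c = -0.9300 + -0.9700i → escape time 3
(row=3, col=0): c = -1.8900 + -1.5000i → escape time 1
(row=3, col=1): c = -1.5700 + -1.5000i → escape time 1
(row=3, col=2): c = -1.2500 + -1.5000i → escape time 2
(row=3, col=3): c = -0.9300 + -1.5000i → escape time 2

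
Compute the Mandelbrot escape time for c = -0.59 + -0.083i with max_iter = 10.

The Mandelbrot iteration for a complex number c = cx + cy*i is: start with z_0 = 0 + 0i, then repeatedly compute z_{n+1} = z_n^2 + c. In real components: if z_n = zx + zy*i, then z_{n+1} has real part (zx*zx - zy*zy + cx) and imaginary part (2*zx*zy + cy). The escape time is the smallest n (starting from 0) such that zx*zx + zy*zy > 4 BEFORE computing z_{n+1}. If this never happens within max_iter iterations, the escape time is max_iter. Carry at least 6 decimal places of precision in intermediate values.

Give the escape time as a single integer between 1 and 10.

Answer: 10

Derivation:
z_0 = 0 + 0i, c = -0.5900 + -0.0830i
Iter 1: z = -0.5900 + -0.0830i, |z|^2 = 0.3550
Iter 2: z = -0.2488 + 0.0149i, |z|^2 = 0.0621
Iter 3: z = -0.5283 + -0.0904i, |z|^2 = 0.2873
Iter 4: z = -0.3190 + 0.0126i, |z|^2 = 0.1019
Iter 5: z = -0.4884 + -0.0910i, |z|^2 = 0.2468
Iter 6: z = -0.3598 + 0.0059i, |z|^2 = 0.1295
Iter 7: z = -0.4606 + -0.0872i, |z|^2 = 0.2198
Iter 8: z = -0.3855 + -0.0026i, |z|^2 = 0.1486
Iter 9: z = -0.4414 + -0.0810i, |z|^2 = 0.2014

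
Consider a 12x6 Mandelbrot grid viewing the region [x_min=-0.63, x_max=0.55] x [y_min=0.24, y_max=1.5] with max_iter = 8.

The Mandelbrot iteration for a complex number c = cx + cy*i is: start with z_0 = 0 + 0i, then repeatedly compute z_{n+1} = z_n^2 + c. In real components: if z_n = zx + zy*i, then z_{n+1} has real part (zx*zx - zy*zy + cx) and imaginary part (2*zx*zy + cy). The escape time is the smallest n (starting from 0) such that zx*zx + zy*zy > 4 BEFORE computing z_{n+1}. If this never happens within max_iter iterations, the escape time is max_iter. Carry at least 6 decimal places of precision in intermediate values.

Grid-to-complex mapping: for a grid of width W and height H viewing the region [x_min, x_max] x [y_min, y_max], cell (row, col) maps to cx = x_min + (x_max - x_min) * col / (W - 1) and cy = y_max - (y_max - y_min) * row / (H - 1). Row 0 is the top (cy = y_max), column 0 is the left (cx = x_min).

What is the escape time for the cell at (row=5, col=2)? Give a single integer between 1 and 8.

z_0 = 0 + 0i, c = -0.4155 + 0.2400i
Iter 1: z = -0.4155 + 0.2400i, |z|^2 = 0.2302
Iter 2: z = -0.3005 + 0.0406i, |z|^2 = 0.0919
Iter 3: z = -0.3268 + 0.2156i, |z|^2 = 0.1533
Iter 4: z = -0.3551 + 0.0991i, |z|^2 = 0.1359
Iter 5: z = -0.2992 + 0.1696i, |z|^2 = 0.1183
Iter 6: z = -0.3547 + 0.1385i, |z|^2 = 0.1450
Iter 7: z = -0.3088 + 0.1417i, |z|^2 = 0.1154

Answer: 8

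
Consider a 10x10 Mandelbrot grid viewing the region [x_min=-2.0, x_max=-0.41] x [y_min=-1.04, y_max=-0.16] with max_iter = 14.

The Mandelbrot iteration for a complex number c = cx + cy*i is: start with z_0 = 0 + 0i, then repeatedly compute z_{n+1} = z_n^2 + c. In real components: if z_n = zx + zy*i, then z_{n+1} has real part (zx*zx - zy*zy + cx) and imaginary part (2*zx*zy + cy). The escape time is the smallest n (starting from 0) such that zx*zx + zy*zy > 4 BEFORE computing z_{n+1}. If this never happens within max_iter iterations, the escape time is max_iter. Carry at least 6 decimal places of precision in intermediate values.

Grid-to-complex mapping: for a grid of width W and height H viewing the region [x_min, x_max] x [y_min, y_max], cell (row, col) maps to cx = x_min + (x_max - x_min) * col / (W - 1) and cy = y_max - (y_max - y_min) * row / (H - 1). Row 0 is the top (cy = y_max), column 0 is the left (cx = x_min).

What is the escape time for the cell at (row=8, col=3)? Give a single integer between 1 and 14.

z_0 = 0 + 0i, c = -1.4700 + -0.9422i
Iter 1: z = -1.4700 + -0.9422i, |z|^2 = 3.0487
Iter 2: z = -0.1969 + 1.8279i, |z|^2 = 3.3800
Iter 3: z = -4.7725 + -1.6620i, |z|^2 = 25.5389
Escaped at iteration 3

Answer: 3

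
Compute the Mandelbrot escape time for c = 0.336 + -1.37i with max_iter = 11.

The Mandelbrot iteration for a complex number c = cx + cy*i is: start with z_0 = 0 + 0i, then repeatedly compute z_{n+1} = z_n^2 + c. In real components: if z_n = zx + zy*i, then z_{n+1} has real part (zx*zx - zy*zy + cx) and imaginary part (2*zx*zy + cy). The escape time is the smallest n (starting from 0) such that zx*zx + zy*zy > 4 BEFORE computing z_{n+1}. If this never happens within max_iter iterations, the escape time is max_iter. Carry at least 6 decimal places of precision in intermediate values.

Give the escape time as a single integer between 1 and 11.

z_0 = 0 + 0i, c = 0.3360 + -1.3700i
Iter 1: z = 0.3360 + -1.3700i, |z|^2 = 1.9898
Iter 2: z = -1.4280 + -2.2906i, |z|^2 = 7.2862
Escaped at iteration 2

Answer: 2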